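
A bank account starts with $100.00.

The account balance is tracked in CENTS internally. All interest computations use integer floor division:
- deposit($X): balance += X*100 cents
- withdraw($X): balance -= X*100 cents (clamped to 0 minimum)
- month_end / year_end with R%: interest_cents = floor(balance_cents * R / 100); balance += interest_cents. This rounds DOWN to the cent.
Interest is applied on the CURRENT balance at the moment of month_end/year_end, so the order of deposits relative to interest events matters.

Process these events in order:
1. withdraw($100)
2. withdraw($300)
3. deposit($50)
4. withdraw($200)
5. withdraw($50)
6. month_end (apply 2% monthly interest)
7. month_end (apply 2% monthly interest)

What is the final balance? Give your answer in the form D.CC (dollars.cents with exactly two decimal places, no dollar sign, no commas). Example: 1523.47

After 1 (withdraw($100)): balance=$0.00 total_interest=$0.00
After 2 (withdraw($300)): balance=$0.00 total_interest=$0.00
After 3 (deposit($50)): balance=$50.00 total_interest=$0.00
After 4 (withdraw($200)): balance=$0.00 total_interest=$0.00
After 5 (withdraw($50)): balance=$0.00 total_interest=$0.00
After 6 (month_end (apply 2% monthly interest)): balance=$0.00 total_interest=$0.00
After 7 (month_end (apply 2% monthly interest)): balance=$0.00 total_interest=$0.00

Answer: 0.00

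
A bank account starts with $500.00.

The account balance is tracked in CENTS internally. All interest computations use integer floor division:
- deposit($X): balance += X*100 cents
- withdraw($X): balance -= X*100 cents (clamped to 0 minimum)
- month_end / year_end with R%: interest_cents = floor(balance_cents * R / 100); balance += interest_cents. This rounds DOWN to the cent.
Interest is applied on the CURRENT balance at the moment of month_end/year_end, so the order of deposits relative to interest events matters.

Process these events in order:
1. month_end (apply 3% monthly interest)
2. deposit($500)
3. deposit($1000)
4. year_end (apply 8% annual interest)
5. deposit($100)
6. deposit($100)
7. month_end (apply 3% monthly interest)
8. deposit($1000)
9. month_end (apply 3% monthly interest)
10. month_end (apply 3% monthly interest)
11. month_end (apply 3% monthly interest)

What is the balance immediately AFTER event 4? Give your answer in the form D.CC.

Answer: 2176.20

Derivation:
After 1 (month_end (apply 3% monthly interest)): balance=$515.00 total_interest=$15.00
After 2 (deposit($500)): balance=$1015.00 total_interest=$15.00
After 3 (deposit($1000)): balance=$2015.00 total_interest=$15.00
After 4 (year_end (apply 8% annual interest)): balance=$2176.20 total_interest=$176.20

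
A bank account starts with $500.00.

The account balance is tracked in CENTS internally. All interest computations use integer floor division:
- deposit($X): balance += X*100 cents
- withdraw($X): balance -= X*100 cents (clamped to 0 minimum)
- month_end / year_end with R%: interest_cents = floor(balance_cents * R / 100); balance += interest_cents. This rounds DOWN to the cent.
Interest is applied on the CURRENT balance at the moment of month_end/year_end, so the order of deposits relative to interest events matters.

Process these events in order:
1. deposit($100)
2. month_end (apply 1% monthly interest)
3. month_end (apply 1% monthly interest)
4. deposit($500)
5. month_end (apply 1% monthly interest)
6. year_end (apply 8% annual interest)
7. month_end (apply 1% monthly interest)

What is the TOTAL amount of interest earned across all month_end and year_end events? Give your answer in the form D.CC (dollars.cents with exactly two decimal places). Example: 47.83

Answer: 125.16

Derivation:
After 1 (deposit($100)): balance=$600.00 total_interest=$0.00
After 2 (month_end (apply 1% monthly interest)): balance=$606.00 total_interest=$6.00
After 3 (month_end (apply 1% monthly interest)): balance=$612.06 total_interest=$12.06
After 4 (deposit($500)): balance=$1112.06 total_interest=$12.06
After 5 (month_end (apply 1% monthly interest)): balance=$1123.18 total_interest=$23.18
After 6 (year_end (apply 8% annual interest)): balance=$1213.03 total_interest=$113.03
After 7 (month_end (apply 1% monthly interest)): balance=$1225.16 total_interest=$125.16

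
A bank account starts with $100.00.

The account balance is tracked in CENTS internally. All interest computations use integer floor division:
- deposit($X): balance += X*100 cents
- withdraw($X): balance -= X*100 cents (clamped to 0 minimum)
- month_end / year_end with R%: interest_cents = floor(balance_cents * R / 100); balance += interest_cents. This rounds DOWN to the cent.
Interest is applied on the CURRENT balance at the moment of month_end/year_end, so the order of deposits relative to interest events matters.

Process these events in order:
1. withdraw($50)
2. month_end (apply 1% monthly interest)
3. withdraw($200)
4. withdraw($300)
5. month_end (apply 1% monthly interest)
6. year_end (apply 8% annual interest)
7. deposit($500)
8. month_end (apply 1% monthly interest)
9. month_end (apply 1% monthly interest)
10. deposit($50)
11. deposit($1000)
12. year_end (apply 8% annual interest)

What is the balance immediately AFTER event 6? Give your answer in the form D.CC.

After 1 (withdraw($50)): balance=$50.00 total_interest=$0.00
After 2 (month_end (apply 1% monthly interest)): balance=$50.50 total_interest=$0.50
After 3 (withdraw($200)): balance=$0.00 total_interest=$0.50
After 4 (withdraw($300)): balance=$0.00 total_interest=$0.50
After 5 (month_end (apply 1% monthly interest)): balance=$0.00 total_interest=$0.50
After 6 (year_end (apply 8% annual interest)): balance=$0.00 total_interest=$0.50

Answer: 0.00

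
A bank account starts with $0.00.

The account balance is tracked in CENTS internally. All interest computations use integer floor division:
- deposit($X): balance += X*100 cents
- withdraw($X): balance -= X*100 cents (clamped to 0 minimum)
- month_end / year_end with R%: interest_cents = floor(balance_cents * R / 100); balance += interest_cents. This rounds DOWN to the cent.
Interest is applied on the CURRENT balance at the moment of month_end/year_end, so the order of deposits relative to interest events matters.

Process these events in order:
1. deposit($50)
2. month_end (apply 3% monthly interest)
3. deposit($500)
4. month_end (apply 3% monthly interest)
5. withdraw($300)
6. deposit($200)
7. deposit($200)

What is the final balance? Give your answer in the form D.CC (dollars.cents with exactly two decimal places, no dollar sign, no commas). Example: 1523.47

Answer: 668.04

Derivation:
After 1 (deposit($50)): balance=$50.00 total_interest=$0.00
After 2 (month_end (apply 3% monthly interest)): balance=$51.50 total_interest=$1.50
After 3 (deposit($500)): balance=$551.50 total_interest=$1.50
After 4 (month_end (apply 3% monthly interest)): balance=$568.04 total_interest=$18.04
After 5 (withdraw($300)): balance=$268.04 total_interest=$18.04
After 6 (deposit($200)): balance=$468.04 total_interest=$18.04
After 7 (deposit($200)): balance=$668.04 total_interest=$18.04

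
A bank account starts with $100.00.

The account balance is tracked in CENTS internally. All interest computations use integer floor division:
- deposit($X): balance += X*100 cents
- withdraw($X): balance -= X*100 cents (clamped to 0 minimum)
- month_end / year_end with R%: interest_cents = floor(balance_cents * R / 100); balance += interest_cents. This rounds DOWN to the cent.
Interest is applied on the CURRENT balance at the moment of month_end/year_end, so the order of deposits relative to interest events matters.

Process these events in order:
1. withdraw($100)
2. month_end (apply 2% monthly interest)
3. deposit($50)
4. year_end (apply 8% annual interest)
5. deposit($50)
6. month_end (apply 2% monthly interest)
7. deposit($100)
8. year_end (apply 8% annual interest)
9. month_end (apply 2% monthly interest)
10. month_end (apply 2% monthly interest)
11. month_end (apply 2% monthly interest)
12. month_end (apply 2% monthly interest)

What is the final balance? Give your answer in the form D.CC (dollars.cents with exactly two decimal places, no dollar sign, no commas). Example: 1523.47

After 1 (withdraw($100)): balance=$0.00 total_interest=$0.00
After 2 (month_end (apply 2% monthly interest)): balance=$0.00 total_interest=$0.00
After 3 (deposit($50)): balance=$50.00 total_interest=$0.00
After 4 (year_end (apply 8% annual interest)): balance=$54.00 total_interest=$4.00
After 5 (deposit($50)): balance=$104.00 total_interest=$4.00
After 6 (month_end (apply 2% monthly interest)): balance=$106.08 total_interest=$6.08
After 7 (deposit($100)): balance=$206.08 total_interest=$6.08
After 8 (year_end (apply 8% annual interest)): balance=$222.56 total_interest=$22.56
After 9 (month_end (apply 2% monthly interest)): balance=$227.01 total_interest=$27.01
After 10 (month_end (apply 2% monthly interest)): balance=$231.55 total_interest=$31.55
After 11 (month_end (apply 2% monthly interest)): balance=$236.18 total_interest=$36.18
After 12 (month_end (apply 2% monthly interest)): balance=$240.90 total_interest=$40.90

Answer: 240.90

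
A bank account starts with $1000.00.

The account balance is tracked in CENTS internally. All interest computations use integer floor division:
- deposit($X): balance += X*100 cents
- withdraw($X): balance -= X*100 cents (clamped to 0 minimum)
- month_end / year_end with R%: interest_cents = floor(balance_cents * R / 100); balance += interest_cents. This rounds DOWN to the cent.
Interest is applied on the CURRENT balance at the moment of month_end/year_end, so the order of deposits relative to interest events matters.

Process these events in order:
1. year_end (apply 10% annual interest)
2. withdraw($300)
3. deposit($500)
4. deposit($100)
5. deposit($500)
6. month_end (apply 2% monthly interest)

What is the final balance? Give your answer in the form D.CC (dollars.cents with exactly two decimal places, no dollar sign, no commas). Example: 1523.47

After 1 (year_end (apply 10% annual interest)): balance=$1100.00 total_interest=$100.00
After 2 (withdraw($300)): balance=$800.00 total_interest=$100.00
After 3 (deposit($500)): balance=$1300.00 total_interest=$100.00
After 4 (deposit($100)): balance=$1400.00 total_interest=$100.00
After 5 (deposit($500)): balance=$1900.00 total_interest=$100.00
After 6 (month_end (apply 2% monthly interest)): balance=$1938.00 total_interest=$138.00

Answer: 1938.00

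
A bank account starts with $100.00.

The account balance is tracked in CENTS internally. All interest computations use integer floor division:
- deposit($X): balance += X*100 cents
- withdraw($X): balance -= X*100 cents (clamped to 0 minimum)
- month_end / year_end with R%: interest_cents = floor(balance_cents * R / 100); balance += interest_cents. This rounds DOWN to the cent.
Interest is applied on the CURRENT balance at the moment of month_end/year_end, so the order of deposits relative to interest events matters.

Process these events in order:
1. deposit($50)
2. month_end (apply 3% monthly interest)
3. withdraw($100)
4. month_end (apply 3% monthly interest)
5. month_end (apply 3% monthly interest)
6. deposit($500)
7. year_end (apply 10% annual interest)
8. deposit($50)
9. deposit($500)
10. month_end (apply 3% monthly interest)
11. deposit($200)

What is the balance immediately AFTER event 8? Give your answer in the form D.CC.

After 1 (deposit($50)): balance=$150.00 total_interest=$0.00
After 2 (month_end (apply 3% monthly interest)): balance=$154.50 total_interest=$4.50
After 3 (withdraw($100)): balance=$54.50 total_interest=$4.50
After 4 (month_end (apply 3% monthly interest)): balance=$56.13 total_interest=$6.13
After 5 (month_end (apply 3% monthly interest)): balance=$57.81 total_interest=$7.81
After 6 (deposit($500)): balance=$557.81 total_interest=$7.81
After 7 (year_end (apply 10% annual interest)): balance=$613.59 total_interest=$63.59
After 8 (deposit($50)): balance=$663.59 total_interest=$63.59

Answer: 663.59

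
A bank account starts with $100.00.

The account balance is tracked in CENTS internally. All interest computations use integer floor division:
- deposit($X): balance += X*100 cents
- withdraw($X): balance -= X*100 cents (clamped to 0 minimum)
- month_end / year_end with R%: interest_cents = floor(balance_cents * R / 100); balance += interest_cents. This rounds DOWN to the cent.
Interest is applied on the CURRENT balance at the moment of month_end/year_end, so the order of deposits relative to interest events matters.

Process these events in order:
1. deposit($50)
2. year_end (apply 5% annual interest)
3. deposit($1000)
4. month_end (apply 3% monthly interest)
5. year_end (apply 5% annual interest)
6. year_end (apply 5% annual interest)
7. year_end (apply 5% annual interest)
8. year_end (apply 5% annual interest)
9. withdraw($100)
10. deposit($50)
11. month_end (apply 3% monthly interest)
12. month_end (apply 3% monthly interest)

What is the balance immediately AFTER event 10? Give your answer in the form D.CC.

Answer: 1399.14

Derivation:
After 1 (deposit($50)): balance=$150.00 total_interest=$0.00
After 2 (year_end (apply 5% annual interest)): balance=$157.50 total_interest=$7.50
After 3 (deposit($1000)): balance=$1157.50 total_interest=$7.50
After 4 (month_end (apply 3% monthly interest)): balance=$1192.22 total_interest=$42.22
After 5 (year_end (apply 5% annual interest)): balance=$1251.83 total_interest=$101.83
After 6 (year_end (apply 5% annual interest)): balance=$1314.42 total_interest=$164.42
After 7 (year_end (apply 5% annual interest)): balance=$1380.14 total_interest=$230.14
After 8 (year_end (apply 5% annual interest)): balance=$1449.14 total_interest=$299.14
After 9 (withdraw($100)): balance=$1349.14 total_interest=$299.14
After 10 (deposit($50)): balance=$1399.14 total_interest=$299.14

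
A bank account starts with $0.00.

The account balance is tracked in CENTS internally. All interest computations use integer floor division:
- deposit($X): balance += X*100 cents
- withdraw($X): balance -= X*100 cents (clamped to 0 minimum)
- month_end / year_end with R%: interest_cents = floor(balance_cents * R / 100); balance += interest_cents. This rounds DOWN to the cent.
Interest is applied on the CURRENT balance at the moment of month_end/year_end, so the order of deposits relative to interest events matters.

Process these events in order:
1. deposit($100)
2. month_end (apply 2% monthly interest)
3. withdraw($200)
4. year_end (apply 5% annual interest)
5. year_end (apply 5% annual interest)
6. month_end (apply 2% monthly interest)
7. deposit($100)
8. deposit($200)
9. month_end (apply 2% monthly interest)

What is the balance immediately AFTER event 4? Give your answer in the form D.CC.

Answer: 0.00

Derivation:
After 1 (deposit($100)): balance=$100.00 total_interest=$0.00
After 2 (month_end (apply 2% monthly interest)): balance=$102.00 total_interest=$2.00
After 3 (withdraw($200)): balance=$0.00 total_interest=$2.00
After 4 (year_end (apply 5% annual interest)): balance=$0.00 total_interest=$2.00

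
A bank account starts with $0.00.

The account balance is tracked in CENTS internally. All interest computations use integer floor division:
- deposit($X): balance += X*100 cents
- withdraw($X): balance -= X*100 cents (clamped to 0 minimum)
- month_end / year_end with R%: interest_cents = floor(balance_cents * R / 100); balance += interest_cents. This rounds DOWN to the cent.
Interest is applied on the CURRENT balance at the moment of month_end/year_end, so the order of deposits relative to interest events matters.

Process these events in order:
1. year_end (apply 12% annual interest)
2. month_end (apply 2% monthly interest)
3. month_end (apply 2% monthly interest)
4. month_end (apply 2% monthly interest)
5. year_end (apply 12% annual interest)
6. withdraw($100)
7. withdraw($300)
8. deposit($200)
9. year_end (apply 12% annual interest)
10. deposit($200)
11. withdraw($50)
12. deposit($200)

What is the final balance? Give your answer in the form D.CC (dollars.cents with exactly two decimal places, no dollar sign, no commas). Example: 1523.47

Answer: 574.00

Derivation:
After 1 (year_end (apply 12% annual interest)): balance=$0.00 total_interest=$0.00
After 2 (month_end (apply 2% monthly interest)): balance=$0.00 total_interest=$0.00
After 3 (month_end (apply 2% monthly interest)): balance=$0.00 total_interest=$0.00
After 4 (month_end (apply 2% monthly interest)): balance=$0.00 total_interest=$0.00
After 5 (year_end (apply 12% annual interest)): balance=$0.00 total_interest=$0.00
After 6 (withdraw($100)): balance=$0.00 total_interest=$0.00
After 7 (withdraw($300)): balance=$0.00 total_interest=$0.00
After 8 (deposit($200)): balance=$200.00 total_interest=$0.00
After 9 (year_end (apply 12% annual interest)): balance=$224.00 total_interest=$24.00
After 10 (deposit($200)): balance=$424.00 total_interest=$24.00
After 11 (withdraw($50)): balance=$374.00 total_interest=$24.00
After 12 (deposit($200)): balance=$574.00 total_interest=$24.00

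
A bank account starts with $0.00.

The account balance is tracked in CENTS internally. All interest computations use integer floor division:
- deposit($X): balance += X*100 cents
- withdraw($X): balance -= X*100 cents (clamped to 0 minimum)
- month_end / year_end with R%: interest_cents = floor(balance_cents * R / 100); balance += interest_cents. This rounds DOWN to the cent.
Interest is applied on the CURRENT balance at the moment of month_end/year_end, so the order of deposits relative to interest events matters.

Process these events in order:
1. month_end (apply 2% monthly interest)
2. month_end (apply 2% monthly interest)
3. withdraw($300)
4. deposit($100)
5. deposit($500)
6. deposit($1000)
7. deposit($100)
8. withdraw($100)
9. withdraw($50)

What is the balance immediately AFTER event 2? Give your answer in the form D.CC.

After 1 (month_end (apply 2% monthly interest)): balance=$0.00 total_interest=$0.00
After 2 (month_end (apply 2% monthly interest)): balance=$0.00 total_interest=$0.00

Answer: 0.00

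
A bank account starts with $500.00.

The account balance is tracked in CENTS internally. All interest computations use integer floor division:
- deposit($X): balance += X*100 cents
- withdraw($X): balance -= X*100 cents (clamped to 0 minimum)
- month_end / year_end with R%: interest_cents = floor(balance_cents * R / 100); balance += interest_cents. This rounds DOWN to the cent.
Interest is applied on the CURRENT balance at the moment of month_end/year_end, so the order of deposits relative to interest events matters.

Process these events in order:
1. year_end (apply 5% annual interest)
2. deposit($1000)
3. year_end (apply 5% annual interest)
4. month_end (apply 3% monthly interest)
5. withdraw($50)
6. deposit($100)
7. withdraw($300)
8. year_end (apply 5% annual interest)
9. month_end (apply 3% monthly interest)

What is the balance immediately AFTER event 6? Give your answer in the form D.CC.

After 1 (year_end (apply 5% annual interest)): balance=$525.00 total_interest=$25.00
After 2 (deposit($1000)): balance=$1525.00 total_interest=$25.00
After 3 (year_end (apply 5% annual interest)): balance=$1601.25 total_interest=$101.25
After 4 (month_end (apply 3% monthly interest)): balance=$1649.28 total_interest=$149.28
After 5 (withdraw($50)): balance=$1599.28 total_interest=$149.28
After 6 (deposit($100)): balance=$1699.28 total_interest=$149.28

Answer: 1699.28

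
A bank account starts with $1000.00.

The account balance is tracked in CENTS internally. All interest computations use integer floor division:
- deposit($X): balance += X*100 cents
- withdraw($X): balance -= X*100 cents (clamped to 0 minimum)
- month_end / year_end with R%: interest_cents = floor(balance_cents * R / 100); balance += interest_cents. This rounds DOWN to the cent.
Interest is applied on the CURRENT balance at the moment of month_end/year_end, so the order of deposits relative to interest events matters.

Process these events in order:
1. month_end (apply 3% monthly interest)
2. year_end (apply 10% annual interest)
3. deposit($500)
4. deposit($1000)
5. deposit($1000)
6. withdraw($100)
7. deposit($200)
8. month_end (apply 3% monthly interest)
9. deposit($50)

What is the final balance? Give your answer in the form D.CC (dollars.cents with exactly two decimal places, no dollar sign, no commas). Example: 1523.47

Answer: 3894.99

Derivation:
After 1 (month_end (apply 3% monthly interest)): balance=$1030.00 total_interest=$30.00
After 2 (year_end (apply 10% annual interest)): balance=$1133.00 total_interest=$133.00
After 3 (deposit($500)): balance=$1633.00 total_interest=$133.00
After 4 (deposit($1000)): balance=$2633.00 total_interest=$133.00
After 5 (deposit($1000)): balance=$3633.00 total_interest=$133.00
After 6 (withdraw($100)): balance=$3533.00 total_interest=$133.00
After 7 (deposit($200)): balance=$3733.00 total_interest=$133.00
After 8 (month_end (apply 3% monthly interest)): balance=$3844.99 total_interest=$244.99
After 9 (deposit($50)): balance=$3894.99 total_interest=$244.99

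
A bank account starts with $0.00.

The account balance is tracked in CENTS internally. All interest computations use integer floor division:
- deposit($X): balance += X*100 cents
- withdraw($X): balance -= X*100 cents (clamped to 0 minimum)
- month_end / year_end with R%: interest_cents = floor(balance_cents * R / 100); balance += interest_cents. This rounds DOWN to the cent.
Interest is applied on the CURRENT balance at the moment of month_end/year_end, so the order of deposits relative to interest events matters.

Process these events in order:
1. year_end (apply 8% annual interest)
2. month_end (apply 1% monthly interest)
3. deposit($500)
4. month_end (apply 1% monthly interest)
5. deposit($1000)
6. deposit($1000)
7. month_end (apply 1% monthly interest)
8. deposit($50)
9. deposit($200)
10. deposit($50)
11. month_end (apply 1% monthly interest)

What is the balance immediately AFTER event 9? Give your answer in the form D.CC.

Answer: 2780.05

Derivation:
After 1 (year_end (apply 8% annual interest)): balance=$0.00 total_interest=$0.00
After 2 (month_end (apply 1% monthly interest)): balance=$0.00 total_interest=$0.00
After 3 (deposit($500)): balance=$500.00 total_interest=$0.00
After 4 (month_end (apply 1% monthly interest)): balance=$505.00 total_interest=$5.00
After 5 (deposit($1000)): balance=$1505.00 total_interest=$5.00
After 6 (deposit($1000)): balance=$2505.00 total_interest=$5.00
After 7 (month_end (apply 1% monthly interest)): balance=$2530.05 total_interest=$30.05
After 8 (deposit($50)): balance=$2580.05 total_interest=$30.05
After 9 (deposit($200)): balance=$2780.05 total_interest=$30.05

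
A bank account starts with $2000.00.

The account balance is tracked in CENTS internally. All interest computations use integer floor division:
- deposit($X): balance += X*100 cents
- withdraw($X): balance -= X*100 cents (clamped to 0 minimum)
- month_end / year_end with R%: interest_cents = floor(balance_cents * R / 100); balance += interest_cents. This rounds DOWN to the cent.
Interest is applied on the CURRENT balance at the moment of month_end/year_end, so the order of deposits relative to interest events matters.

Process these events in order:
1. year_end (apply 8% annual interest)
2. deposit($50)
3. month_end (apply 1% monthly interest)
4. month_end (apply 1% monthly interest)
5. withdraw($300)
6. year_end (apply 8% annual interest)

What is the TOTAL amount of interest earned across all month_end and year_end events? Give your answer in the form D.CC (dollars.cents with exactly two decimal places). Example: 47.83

After 1 (year_end (apply 8% annual interest)): balance=$2160.00 total_interest=$160.00
After 2 (deposit($50)): balance=$2210.00 total_interest=$160.00
After 3 (month_end (apply 1% monthly interest)): balance=$2232.10 total_interest=$182.10
After 4 (month_end (apply 1% monthly interest)): balance=$2254.42 total_interest=$204.42
After 5 (withdraw($300)): balance=$1954.42 total_interest=$204.42
After 6 (year_end (apply 8% annual interest)): balance=$2110.77 total_interest=$360.77

Answer: 360.77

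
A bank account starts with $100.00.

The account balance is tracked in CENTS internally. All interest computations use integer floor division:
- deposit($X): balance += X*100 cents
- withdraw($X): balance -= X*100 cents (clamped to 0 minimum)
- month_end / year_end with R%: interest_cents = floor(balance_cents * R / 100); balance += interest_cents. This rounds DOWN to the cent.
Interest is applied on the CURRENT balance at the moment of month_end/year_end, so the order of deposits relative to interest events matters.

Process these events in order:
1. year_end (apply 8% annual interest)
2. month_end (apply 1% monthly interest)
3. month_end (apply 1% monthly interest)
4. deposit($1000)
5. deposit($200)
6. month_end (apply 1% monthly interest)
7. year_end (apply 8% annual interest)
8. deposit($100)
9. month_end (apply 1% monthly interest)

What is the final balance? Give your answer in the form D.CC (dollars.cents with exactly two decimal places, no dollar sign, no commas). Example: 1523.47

Answer: 1544.42

Derivation:
After 1 (year_end (apply 8% annual interest)): balance=$108.00 total_interest=$8.00
After 2 (month_end (apply 1% monthly interest)): balance=$109.08 total_interest=$9.08
After 3 (month_end (apply 1% monthly interest)): balance=$110.17 total_interest=$10.17
After 4 (deposit($1000)): balance=$1110.17 total_interest=$10.17
After 5 (deposit($200)): balance=$1310.17 total_interest=$10.17
After 6 (month_end (apply 1% monthly interest)): balance=$1323.27 total_interest=$23.27
After 7 (year_end (apply 8% annual interest)): balance=$1429.13 total_interest=$129.13
After 8 (deposit($100)): balance=$1529.13 total_interest=$129.13
After 9 (month_end (apply 1% monthly interest)): balance=$1544.42 total_interest=$144.42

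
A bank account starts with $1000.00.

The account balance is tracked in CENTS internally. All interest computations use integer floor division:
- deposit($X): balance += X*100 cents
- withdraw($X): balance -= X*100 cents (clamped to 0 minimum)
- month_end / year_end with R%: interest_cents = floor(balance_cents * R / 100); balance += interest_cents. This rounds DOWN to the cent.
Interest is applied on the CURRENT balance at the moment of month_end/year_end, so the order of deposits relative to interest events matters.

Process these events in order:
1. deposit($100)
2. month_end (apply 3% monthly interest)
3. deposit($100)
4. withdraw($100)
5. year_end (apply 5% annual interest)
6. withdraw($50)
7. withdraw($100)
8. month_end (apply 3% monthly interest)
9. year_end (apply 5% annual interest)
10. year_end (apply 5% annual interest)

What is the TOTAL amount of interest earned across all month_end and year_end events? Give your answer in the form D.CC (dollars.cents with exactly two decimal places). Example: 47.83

Answer: 230.58

Derivation:
After 1 (deposit($100)): balance=$1100.00 total_interest=$0.00
After 2 (month_end (apply 3% monthly interest)): balance=$1133.00 total_interest=$33.00
After 3 (deposit($100)): balance=$1233.00 total_interest=$33.00
After 4 (withdraw($100)): balance=$1133.00 total_interest=$33.00
After 5 (year_end (apply 5% annual interest)): balance=$1189.65 total_interest=$89.65
After 6 (withdraw($50)): balance=$1139.65 total_interest=$89.65
After 7 (withdraw($100)): balance=$1039.65 total_interest=$89.65
After 8 (month_end (apply 3% monthly interest)): balance=$1070.83 total_interest=$120.83
After 9 (year_end (apply 5% annual interest)): balance=$1124.37 total_interest=$174.37
After 10 (year_end (apply 5% annual interest)): balance=$1180.58 total_interest=$230.58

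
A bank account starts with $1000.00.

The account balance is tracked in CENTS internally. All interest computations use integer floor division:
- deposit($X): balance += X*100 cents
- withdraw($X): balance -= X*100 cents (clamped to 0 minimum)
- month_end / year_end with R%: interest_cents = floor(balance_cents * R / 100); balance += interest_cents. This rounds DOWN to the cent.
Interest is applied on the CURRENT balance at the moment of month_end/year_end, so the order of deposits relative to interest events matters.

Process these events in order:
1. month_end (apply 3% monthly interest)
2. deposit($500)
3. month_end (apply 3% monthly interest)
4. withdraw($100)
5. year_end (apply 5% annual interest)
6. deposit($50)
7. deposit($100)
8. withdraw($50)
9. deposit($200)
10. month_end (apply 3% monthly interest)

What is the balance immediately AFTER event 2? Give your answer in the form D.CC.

After 1 (month_end (apply 3% monthly interest)): balance=$1030.00 total_interest=$30.00
After 2 (deposit($500)): balance=$1530.00 total_interest=$30.00

Answer: 1530.00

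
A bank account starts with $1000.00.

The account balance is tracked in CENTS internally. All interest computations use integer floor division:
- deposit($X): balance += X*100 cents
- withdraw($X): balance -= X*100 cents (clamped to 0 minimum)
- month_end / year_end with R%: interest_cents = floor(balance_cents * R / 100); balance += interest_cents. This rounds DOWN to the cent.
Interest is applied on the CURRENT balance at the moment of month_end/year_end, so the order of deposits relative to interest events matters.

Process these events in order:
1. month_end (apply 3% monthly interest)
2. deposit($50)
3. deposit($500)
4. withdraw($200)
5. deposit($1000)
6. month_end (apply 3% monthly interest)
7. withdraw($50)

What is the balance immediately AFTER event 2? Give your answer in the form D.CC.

Answer: 1080.00

Derivation:
After 1 (month_end (apply 3% monthly interest)): balance=$1030.00 total_interest=$30.00
After 2 (deposit($50)): balance=$1080.00 total_interest=$30.00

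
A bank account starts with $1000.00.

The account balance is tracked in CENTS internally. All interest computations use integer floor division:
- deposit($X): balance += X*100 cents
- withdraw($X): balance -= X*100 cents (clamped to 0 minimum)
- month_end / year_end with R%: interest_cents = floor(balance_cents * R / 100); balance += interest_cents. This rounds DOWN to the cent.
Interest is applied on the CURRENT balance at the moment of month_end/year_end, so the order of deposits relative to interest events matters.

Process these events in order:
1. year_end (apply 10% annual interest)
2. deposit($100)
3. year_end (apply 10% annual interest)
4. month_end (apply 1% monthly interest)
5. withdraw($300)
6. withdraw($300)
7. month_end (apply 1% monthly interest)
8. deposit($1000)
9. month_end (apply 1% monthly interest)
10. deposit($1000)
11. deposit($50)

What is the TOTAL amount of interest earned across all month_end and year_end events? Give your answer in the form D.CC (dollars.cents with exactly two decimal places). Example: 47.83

After 1 (year_end (apply 10% annual interest)): balance=$1100.00 total_interest=$100.00
After 2 (deposit($100)): balance=$1200.00 total_interest=$100.00
After 3 (year_end (apply 10% annual interest)): balance=$1320.00 total_interest=$220.00
After 4 (month_end (apply 1% monthly interest)): balance=$1333.20 total_interest=$233.20
After 5 (withdraw($300)): balance=$1033.20 total_interest=$233.20
After 6 (withdraw($300)): balance=$733.20 total_interest=$233.20
After 7 (month_end (apply 1% monthly interest)): balance=$740.53 total_interest=$240.53
After 8 (deposit($1000)): balance=$1740.53 total_interest=$240.53
After 9 (month_end (apply 1% monthly interest)): balance=$1757.93 total_interest=$257.93
After 10 (deposit($1000)): balance=$2757.93 total_interest=$257.93
After 11 (deposit($50)): balance=$2807.93 total_interest=$257.93

Answer: 257.93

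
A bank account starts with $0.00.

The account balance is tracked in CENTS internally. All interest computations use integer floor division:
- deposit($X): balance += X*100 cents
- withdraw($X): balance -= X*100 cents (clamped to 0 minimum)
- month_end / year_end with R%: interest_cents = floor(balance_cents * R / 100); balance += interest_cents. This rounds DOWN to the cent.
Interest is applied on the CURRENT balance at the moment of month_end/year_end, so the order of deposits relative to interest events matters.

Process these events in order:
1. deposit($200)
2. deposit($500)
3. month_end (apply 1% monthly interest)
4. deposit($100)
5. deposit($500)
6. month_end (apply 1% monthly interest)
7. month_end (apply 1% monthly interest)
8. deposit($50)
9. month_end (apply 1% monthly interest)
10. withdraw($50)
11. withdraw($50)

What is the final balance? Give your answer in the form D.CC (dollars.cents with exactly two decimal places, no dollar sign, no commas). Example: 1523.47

Answer: 1297.10

Derivation:
After 1 (deposit($200)): balance=$200.00 total_interest=$0.00
After 2 (deposit($500)): balance=$700.00 total_interest=$0.00
After 3 (month_end (apply 1% monthly interest)): balance=$707.00 total_interest=$7.00
After 4 (deposit($100)): balance=$807.00 total_interest=$7.00
After 5 (deposit($500)): balance=$1307.00 total_interest=$7.00
After 6 (month_end (apply 1% monthly interest)): balance=$1320.07 total_interest=$20.07
After 7 (month_end (apply 1% monthly interest)): balance=$1333.27 total_interest=$33.27
After 8 (deposit($50)): balance=$1383.27 total_interest=$33.27
After 9 (month_end (apply 1% monthly interest)): balance=$1397.10 total_interest=$47.10
After 10 (withdraw($50)): balance=$1347.10 total_interest=$47.10
After 11 (withdraw($50)): balance=$1297.10 total_interest=$47.10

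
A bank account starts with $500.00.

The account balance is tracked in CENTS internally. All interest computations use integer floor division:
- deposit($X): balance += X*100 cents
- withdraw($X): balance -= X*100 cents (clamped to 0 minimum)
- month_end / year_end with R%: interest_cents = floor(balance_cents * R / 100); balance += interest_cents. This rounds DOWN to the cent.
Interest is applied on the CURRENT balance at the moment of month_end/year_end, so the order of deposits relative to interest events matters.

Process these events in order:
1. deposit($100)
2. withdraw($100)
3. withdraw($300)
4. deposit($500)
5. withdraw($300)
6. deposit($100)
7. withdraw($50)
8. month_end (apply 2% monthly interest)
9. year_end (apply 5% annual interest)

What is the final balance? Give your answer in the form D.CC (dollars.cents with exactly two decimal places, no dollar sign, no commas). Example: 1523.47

After 1 (deposit($100)): balance=$600.00 total_interest=$0.00
After 2 (withdraw($100)): balance=$500.00 total_interest=$0.00
After 3 (withdraw($300)): balance=$200.00 total_interest=$0.00
After 4 (deposit($500)): balance=$700.00 total_interest=$0.00
After 5 (withdraw($300)): balance=$400.00 total_interest=$0.00
After 6 (deposit($100)): balance=$500.00 total_interest=$0.00
After 7 (withdraw($50)): balance=$450.00 total_interest=$0.00
After 8 (month_end (apply 2% monthly interest)): balance=$459.00 total_interest=$9.00
After 9 (year_end (apply 5% annual interest)): balance=$481.95 total_interest=$31.95

Answer: 481.95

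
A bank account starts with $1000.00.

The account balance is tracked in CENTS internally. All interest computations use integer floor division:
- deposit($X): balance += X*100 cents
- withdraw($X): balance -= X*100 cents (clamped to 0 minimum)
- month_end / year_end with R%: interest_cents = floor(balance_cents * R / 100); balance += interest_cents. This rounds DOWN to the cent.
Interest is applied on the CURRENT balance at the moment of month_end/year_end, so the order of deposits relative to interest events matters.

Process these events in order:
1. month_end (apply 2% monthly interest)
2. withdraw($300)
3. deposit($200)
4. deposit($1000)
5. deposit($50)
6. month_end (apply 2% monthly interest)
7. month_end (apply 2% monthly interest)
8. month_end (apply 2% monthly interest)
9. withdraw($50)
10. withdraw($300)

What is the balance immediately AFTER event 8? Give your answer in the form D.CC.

After 1 (month_end (apply 2% monthly interest)): balance=$1020.00 total_interest=$20.00
After 2 (withdraw($300)): balance=$720.00 total_interest=$20.00
After 3 (deposit($200)): balance=$920.00 total_interest=$20.00
After 4 (deposit($1000)): balance=$1920.00 total_interest=$20.00
After 5 (deposit($50)): balance=$1970.00 total_interest=$20.00
After 6 (month_end (apply 2% monthly interest)): balance=$2009.40 total_interest=$59.40
After 7 (month_end (apply 2% monthly interest)): balance=$2049.58 total_interest=$99.58
After 8 (month_end (apply 2% monthly interest)): balance=$2090.57 total_interest=$140.57

Answer: 2090.57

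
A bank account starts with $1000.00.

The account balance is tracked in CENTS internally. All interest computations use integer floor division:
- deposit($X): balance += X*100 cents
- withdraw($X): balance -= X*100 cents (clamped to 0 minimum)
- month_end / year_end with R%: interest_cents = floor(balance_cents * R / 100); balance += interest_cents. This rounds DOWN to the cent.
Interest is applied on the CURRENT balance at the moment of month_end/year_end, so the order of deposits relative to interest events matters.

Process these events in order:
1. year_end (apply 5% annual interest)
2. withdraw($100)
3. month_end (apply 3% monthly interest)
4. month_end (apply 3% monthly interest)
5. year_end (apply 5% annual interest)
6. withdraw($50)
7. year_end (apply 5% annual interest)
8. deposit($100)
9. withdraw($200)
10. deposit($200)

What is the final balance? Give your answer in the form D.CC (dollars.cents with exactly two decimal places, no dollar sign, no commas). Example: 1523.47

After 1 (year_end (apply 5% annual interest)): balance=$1050.00 total_interest=$50.00
After 2 (withdraw($100)): balance=$950.00 total_interest=$50.00
After 3 (month_end (apply 3% monthly interest)): balance=$978.50 total_interest=$78.50
After 4 (month_end (apply 3% monthly interest)): balance=$1007.85 total_interest=$107.85
After 5 (year_end (apply 5% annual interest)): balance=$1058.24 total_interest=$158.24
After 6 (withdraw($50)): balance=$1008.24 total_interest=$158.24
After 7 (year_end (apply 5% annual interest)): balance=$1058.65 total_interest=$208.65
After 8 (deposit($100)): balance=$1158.65 total_interest=$208.65
After 9 (withdraw($200)): balance=$958.65 total_interest=$208.65
After 10 (deposit($200)): balance=$1158.65 total_interest=$208.65

Answer: 1158.65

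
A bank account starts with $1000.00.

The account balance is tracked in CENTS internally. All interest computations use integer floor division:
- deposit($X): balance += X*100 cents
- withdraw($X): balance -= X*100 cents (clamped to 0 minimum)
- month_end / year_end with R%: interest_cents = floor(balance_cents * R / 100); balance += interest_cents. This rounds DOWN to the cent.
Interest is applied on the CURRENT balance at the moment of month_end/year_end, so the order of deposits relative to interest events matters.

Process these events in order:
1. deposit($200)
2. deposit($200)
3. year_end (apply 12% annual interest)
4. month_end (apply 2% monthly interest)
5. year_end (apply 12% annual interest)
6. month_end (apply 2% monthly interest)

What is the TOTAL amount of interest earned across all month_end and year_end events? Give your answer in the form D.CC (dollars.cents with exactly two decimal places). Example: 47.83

After 1 (deposit($200)): balance=$1200.00 total_interest=$0.00
After 2 (deposit($200)): balance=$1400.00 total_interest=$0.00
After 3 (year_end (apply 12% annual interest)): balance=$1568.00 total_interest=$168.00
After 4 (month_end (apply 2% monthly interest)): balance=$1599.36 total_interest=$199.36
After 5 (year_end (apply 12% annual interest)): balance=$1791.28 total_interest=$391.28
After 6 (month_end (apply 2% monthly interest)): balance=$1827.10 total_interest=$427.10

Answer: 427.10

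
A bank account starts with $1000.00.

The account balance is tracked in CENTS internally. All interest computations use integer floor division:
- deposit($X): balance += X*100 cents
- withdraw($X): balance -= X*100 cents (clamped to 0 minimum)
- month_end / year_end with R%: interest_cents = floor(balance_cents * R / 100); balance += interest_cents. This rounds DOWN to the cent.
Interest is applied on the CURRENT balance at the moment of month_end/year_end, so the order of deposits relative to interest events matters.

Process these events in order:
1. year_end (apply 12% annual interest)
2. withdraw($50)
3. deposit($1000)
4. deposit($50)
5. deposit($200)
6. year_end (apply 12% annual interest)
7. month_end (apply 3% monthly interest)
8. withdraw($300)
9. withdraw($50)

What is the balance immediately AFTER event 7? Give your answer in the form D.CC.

After 1 (year_end (apply 12% annual interest)): balance=$1120.00 total_interest=$120.00
After 2 (withdraw($50)): balance=$1070.00 total_interest=$120.00
After 3 (deposit($1000)): balance=$2070.00 total_interest=$120.00
After 4 (deposit($50)): balance=$2120.00 total_interest=$120.00
After 5 (deposit($200)): balance=$2320.00 total_interest=$120.00
After 6 (year_end (apply 12% annual interest)): balance=$2598.40 total_interest=$398.40
After 7 (month_end (apply 3% monthly interest)): balance=$2676.35 total_interest=$476.35

Answer: 2676.35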